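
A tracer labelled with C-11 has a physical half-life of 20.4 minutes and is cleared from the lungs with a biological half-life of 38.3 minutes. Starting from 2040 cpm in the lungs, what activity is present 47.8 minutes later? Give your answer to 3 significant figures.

169 cpm

1/t_eff = 1/t_phys + 1/t_biol = 1/20.4 + 1/38.3 = 0.075129 per minute.
t_eff = 20.4 × 38.3 / (20.4 + 38.3) ≈ 13.31 minutes.
Remaining = 2040 × (1/2)^(47.8/13.31) = 2040 × (1/2)^3.5912 ≈ 169.27 cpm.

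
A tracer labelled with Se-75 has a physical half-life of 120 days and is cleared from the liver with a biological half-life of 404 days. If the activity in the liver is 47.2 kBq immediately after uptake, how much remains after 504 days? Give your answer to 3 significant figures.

1/t_eff = 1/t_phys + 1/t_biol = 1/120 + 1/404 = 0.010809 per day.
t_eff = 120 × 404 / (120 + 404) ≈ 92.519 days.
Remaining = 47.2 × (1/2)^(504/92.519) = 47.2 × (1/2)^5.4475 ≈ 1.0816 kBq.

1.08 kBq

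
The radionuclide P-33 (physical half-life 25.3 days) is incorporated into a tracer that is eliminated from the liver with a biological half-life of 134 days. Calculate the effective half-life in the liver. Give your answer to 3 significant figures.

1/t_eff = 1/t_phys + 1/t_biol = 1/25.3 + 1/134 = 0.046988 per day.
t_eff = 25.3 × 134 / (25.3 + 134) ≈ 21.282 days.

21.3 days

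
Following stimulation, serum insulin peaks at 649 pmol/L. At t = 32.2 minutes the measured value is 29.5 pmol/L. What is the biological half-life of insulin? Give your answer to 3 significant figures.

7.22 minutes

A/A₀ = 29.5/649 ≈ 0.045455.
n = log₂(22) ≈ 4.4594 half-lives elapsed in 32.2 minutes.
t½ = 32.2/4.4594 ≈ 7.2207 minutes.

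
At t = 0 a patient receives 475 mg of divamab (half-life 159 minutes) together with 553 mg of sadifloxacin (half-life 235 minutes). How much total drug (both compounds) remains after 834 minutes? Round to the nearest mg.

60 mg

divamab: 475 × (1/2)^(834/159) = 475 × (1/2)^5.2453 ≈ 12.523 mg.
sadifloxacin: 553 × (1/2)^(834/235) = 553 × (1/2)^3.5489 ≈ 47.249 mg.
Total = 12.523 + 47.249 ≈ 59.772 mg.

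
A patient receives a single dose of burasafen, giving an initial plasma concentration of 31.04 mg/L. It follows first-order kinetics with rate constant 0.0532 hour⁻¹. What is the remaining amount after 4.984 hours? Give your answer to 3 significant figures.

23.8 mg/L

t½ = ln 2 / k = 0.69315 / 0.0532 ≈ 13.029 hours.
Number of half-lives: n = 4.984/13.029 ≈ 0.38253.
Remaining = 31.04 × (1/2)^0.38253 = 31.04 × 0.76709 ≈ 23.811 mg/L.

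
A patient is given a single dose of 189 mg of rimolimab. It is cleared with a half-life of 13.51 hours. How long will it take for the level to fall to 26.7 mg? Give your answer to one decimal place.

38.1 hours

Fraction remaining = 26.7/189 ≈ 0.14127.
n = log₂(189/26.7) = ln(7.0787)/ln 2 ≈ 2.8235 half-lives.
t = n × t½ = 2.8235 × 13.51 ≈ 38.145 hours.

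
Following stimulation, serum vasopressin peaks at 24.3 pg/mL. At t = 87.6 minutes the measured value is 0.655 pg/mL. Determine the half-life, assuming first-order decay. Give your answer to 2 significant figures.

17 minutes

A/A₀ = 0.655/24.3 ≈ 0.026955.
n = log₂(37.099) ≈ 5.2133 half-lives elapsed in 87.6 minutes.
t½ = 87.6/5.2133 ≈ 16.803 minutes.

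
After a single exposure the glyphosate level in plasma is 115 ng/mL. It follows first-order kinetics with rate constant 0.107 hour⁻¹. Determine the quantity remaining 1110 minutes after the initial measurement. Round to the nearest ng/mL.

16 ng/mL

t½ = ln 2 / k = 0.69315 / 0.107 ≈ 6.478 hours.
Convert the elapsed time: 1110 minutes = 18.5 hours.
Number of half-lives: n = 18.5/6.478 ≈ 2.8558.
Remaining = 115 × (1/2)^2.8558 = 115 × 0.13814 ≈ 15.886 ng/mL.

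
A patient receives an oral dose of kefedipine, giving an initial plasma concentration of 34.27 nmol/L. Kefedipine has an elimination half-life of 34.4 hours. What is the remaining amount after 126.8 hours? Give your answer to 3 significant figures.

2.66 nmol/L

Number of half-lives: n = 126.8/34.4 ≈ 3.686.
Remaining = 34.27 × (1/2)^3.686 = 34.27 × 0.077694 ≈ 2.6626 nmol/L.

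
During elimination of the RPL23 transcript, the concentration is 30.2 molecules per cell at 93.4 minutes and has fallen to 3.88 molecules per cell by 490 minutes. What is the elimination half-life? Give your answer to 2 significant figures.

Over Δt = 490 − 93.4 = 396.6 minutes, the level fell by a factor of 30.2/3.88 ≈ 7.7835.
n = log₂(7.7835) ≈ 2.9604 half-lives, so t½ = 396.6/2.9604 ≈ 133.97 minutes.

130 minutes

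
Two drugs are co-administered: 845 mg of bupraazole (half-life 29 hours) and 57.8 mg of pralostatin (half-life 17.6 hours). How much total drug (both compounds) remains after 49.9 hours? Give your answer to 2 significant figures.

bupraazole: 845 × (1/2)^(49.9/29) = 845 × (1/2)^1.7207 ≈ 256.38 mg.
pralostatin: 57.8 × (1/2)^(49.9/17.6) = 57.8 × (1/2)^2.8352 ≈ 8.0991 mg.
Total = 256.38 + 8.0991 ≈ 264.48 mg.

260 mg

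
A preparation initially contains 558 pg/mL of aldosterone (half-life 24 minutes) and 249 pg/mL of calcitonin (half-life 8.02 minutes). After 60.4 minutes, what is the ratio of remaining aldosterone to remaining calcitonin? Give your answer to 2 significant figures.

aldosterone: 558 × (1/2)^(60.4/24) = 558 × (1/2)^2.5167 ≈ 97.508 pg/mL.
calcitonin: 249 × (1/2)^(60.4/8.02) = 249 × (1/2)^7.5312 ≈ 1.3461 pg/mL.
Ratio ≈ 97.508 / 1.3461 ≈ 72.435.

72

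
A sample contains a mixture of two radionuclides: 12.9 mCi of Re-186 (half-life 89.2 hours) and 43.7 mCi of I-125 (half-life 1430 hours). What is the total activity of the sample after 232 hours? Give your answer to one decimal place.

41.2 mCi

Re-186: 12.9 × (1/2)^(232/89.2) = 12.9 × (1/2)^2.6009 ≈ 2.1264 mCi.
I-125: 43.7 × (1/2)^(232/1430) = 43.7 × (1/2)^0.16224 ≈ 39.052 mCi.
Total = 2.1264 + 39.052 ≈ 41.178 mCi.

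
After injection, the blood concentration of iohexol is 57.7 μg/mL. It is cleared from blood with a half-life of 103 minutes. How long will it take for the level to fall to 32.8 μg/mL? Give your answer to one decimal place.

Fraction remaining = 32.8/57.7 ≈ 0.56846.
n = log₂(57.7/32.8) = ln(1.7591)/ln 2 ≈ 0.81488 half-lives.
t = n × t½ = 0.81488 × 103 ≈ 83.932 minutes.

83.9 minutes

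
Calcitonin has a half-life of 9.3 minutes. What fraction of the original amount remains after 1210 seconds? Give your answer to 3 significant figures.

0.222

1210 seconds = 20.1667 minutes.
n = 20.1667/9.3 ≈ 2.1685 half-lives.
Fraction remaining = (1/2)^2.1685 ≈ 0.22245.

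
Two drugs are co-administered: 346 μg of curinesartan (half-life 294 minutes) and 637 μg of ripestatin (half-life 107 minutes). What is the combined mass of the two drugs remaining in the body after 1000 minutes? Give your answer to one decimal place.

33.7 μg

curinesartan: 346 × (1/2)^(1000/294) = 346 × (1/2)^3.4014 ≈ 32.746 μg.
ripestatin: 637 × (1/2)^(1000/107) = 637 × (1/2)^9.3458 ≈ 0.97898 μg.
Total = 32.746 + 0.97898 ≈ 33.725 μg.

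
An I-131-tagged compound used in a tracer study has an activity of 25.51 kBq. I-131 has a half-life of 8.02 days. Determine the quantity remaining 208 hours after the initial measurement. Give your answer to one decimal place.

Convert the elapsed time: 208 hours = 8.66667 days.
Number of half-lives: n = 8.66667/8.02 ≈ 1.0806.
Remaining = 25.51 × (1/2)^1.0806 = 25.51 × 0.47282 ≈ 12.062 kBq.

12.1 kBq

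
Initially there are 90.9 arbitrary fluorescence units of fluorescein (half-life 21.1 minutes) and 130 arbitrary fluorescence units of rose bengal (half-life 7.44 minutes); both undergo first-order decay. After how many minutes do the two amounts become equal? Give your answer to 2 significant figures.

5.9 minutes

Set 90.9·(1/2)^(t/21.1) = 130·(1/2)^(t/7.44).
Taking log₂: log₂(90.9/130) = t·(1/21.1 − 1/7.44).
log₂(0.69923) = -0.51616; 1/21.1 − 1/7.44 = -0.087015.
t = -0.51616 / -0.087015 ≈ 5.9318 minutes.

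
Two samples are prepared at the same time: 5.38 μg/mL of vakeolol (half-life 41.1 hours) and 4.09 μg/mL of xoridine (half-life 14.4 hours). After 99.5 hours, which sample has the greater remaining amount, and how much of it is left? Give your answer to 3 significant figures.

vakeolol: 5.38 × (1/2)^2.4209 ≈ 1.0046 μg/mL.
xoridine: 4.09 × (1/2)^6.9097 ≈ 0.034017 μg/mL.
Vakeolol has more remaining, at ≈ 1.0046 μg/mL.

vakeolol, 1.00 μg/mL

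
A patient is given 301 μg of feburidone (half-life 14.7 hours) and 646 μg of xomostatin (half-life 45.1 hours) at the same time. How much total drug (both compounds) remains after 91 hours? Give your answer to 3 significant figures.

164 μg

feburidone: 301 × (1/2)^(91/14.7) = 301 × (1/2)^6.1905 ≈ 4.1214 μg.
xomostatin: 646 × (1/2)^(91/45.1) = 646 × (1/2)^2.0177 ≈ 159.53 μg.
Total = 4.1214 + 159.53 ≈ 163.65 μg.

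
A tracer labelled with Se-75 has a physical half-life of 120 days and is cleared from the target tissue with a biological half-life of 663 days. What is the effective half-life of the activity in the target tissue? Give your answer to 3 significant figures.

102 days

1/t_eff = 1/t_phys + 1/t_biol = 1/120 + 1/663 = 0.0098416 per day.
t_eff = 120 × 663 / (120 + 663) ≈ 101.61 days.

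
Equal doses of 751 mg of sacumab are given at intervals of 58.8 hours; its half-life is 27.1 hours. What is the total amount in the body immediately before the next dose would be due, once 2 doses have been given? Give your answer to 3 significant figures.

The 2 doses were given 117.6, 58.8 hours ago.
Total = 751·(1/2)^(117.6/27.1) + 751·(1/2)^(58.8/27.1)
      = 37.096 + 166.91 ≈ 204.01 mg.

204 mg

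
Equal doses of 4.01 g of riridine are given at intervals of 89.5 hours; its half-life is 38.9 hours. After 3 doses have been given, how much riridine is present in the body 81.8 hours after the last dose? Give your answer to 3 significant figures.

1.16 g

The 3 doses were given 260.8, 171.3, 81.8 hours ago.
Total = 4.01·(1/2)^(260.8/38.9) + 4.01·(1/2)^(171.3/38.9) + 4.01·(1/2)^(81.8/38.9)
      = 0.038453 + 0.18946 + 0.93353 ≈ 1.1615 g.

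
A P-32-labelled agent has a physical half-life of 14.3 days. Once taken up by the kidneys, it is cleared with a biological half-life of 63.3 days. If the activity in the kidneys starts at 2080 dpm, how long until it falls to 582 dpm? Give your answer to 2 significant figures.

21 days

1/t_eff = 1/t_phys + 1/t_biol = 1/14.3 + 1/63.3 = 0.085728 per day.
t_eff = 14.3 × 63.3 / (14.3 + 63.3) ≈ 11.665 days.
n = log₂(2080/582) ≈ 1.8375; t = 1.8375 × 11.665 ≈ 21.434 days.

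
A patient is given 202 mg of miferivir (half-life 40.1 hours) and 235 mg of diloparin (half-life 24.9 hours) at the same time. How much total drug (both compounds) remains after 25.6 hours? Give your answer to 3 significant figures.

245 mg

miferivir: 202 × (1/2)^(25.6/40.1) = 202 × (1/2)^0.6384 ≈ 129.77 mg.
diloparin: 235 × (1/2)^(25.6/24.9) = 235 × (1/2)^1.0281 ≈ 115.23 mg.
Total = 129.77 + 115.23 ≈ 245 mg.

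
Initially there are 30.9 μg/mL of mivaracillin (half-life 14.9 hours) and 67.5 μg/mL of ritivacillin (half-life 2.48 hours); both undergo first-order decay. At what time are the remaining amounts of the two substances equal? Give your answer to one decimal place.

3.4 hours

Set 30.9·(1/2)^(t/14.9) = 67.5·(1/2)^(t/2.48).
Taking log₂: log₂(30.9/67.5) = t·(1/14.9 − 1/2.48).
log₂(0.45778) = -1.1273; 1/14.9 − 1/2.48 = -0.33611.
t = -1.1273 / -0.33611 ≈ 3.3539 hours.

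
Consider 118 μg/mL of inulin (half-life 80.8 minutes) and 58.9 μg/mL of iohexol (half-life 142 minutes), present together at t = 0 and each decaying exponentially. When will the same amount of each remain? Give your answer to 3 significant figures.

Set 118·(1/2)^(t/80.8) = 58.9·(1/2)^(t/142).
Taking log₂: log₂(118/58.9) = t·(1/80.8 − 1/142).
log₂(2.0034) = 1.0024; 1/80.8 − 1/142 = 0.005334.
t = 1.0024 / 0.005334 ≈ 187.94 minutes.

188 minutes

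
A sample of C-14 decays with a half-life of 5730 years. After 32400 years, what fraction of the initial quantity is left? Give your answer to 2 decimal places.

n = 32400/5730 ≈ 5.6545 half-lives.
Fraction remaining = (1/2)^5.6545 ≈ 0.019854.

0.02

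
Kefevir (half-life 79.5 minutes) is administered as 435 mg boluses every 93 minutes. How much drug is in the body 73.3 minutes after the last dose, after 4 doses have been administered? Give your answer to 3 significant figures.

The 4 doses were given 352.3, 259.3, 166.3, 73.3 minutes ago.
Total = 435·(1/2)^(352.3/79.5) + 435·(1/2)^(259.3/79.5) + 435·(1/2)^(166.3/79.5) + 435·(1/2)^(73.3/79.5)
      = 20.16 + 45.356 + 102.04 + 229.58 ≈ 397.14 mg.

397 mg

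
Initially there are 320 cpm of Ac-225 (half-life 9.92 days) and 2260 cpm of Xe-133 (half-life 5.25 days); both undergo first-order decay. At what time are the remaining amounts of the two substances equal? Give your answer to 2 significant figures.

Set 320·(1/2)^(t/9.92) = 2260·(1/2)^(t/5.25).
Taking log₂: log₂(320/2260) = t·(1/9.92 − 1/5.25).
log₂(0.14159) = -2.8202; 1/9.92 − 1/5.25 = -0.08967.
t = -2.8202 / -0.08967 ≈ 31.451 days.

31 days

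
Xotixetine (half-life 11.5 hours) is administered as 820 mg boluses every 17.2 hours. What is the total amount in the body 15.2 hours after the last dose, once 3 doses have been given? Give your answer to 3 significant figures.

The 3 doses were given 49.6, 32.4, 15.2 hours ago.
Total = 820·(1/2)^(49.6/11.5) + 820·(1/2)^(32.4/11.5) + 820·(1/2)^(15.2/11.5)
      = 41.253 + 116.33 + 328.04 ≈ 485.63 mg.

486 mg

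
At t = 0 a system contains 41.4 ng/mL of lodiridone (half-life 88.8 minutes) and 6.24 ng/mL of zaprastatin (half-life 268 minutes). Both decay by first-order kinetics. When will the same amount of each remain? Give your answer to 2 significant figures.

360 minutes

Set 41.4·(1/2)^(t/88.8) = 6.24·(1/2)^(t/268).
Taking log₂: log₂(41.4/6.24) = t·(1/88.8 − 1/268).
log₂(6.6346) = 2.73; 1/88.8 − 1/268 = 0.0075299.
t = 2.73 / 0.0075299 ≈ 362.56 minutes.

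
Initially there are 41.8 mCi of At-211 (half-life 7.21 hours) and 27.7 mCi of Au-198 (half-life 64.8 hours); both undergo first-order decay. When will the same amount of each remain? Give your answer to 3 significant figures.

Set 41.8·(1/2)^(t/7.21) = 27.7·(1/2)^(t/64.8).
Taking log₂: log₂(41.8/27.7) = t·(1/7.21 − 1/64.8).
log₂(1.509) = 0.59362; 1/7.21 − 1/64.8 = 0.12326.
t = 0.59362 / 0.12326 ≈ 4.8158 hours.

4.82 hours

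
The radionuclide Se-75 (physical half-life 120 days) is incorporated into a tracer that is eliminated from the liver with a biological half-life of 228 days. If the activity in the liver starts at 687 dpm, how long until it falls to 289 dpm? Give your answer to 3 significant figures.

98.2 days

1/t_eff = 1/t_phys + 1/t_biol = 1/120 + 1/228 = 0.012719 per day.
t_eff = 120 × 228 / (120 + 228) ≈ 78.621 days.
n = log₂(687/289) ≈ 1.2492; t = 1.2492 × 78.621 ≈ 98.216 days.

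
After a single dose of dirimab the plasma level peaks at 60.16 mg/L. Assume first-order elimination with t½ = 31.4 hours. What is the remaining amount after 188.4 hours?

0.94 mg/L

Elapsed time is 6 half-lives (188.4/31.4).
Each half-life halves the amount: 60.16 × (1/2)^6 = 60.16/64 = 0.94 mg/L.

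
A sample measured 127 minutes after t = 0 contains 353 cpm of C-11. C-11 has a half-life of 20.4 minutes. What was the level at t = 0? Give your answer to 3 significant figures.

26400 cpm

Number of half-lives elapsed: n = 127/20.4 ≈ 6.2255.
A₀ = A × 2^n = 353 × 2^6.2255 = 353 × 74.827 ≈ 26414 cpm.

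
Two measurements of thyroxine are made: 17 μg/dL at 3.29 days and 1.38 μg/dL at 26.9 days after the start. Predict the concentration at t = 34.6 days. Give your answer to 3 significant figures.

Over Δt = 26.9 − 3.29 = 23.61 days, the level fell by a factor of 17/1.38 ≈ 12.319.
n = log₂(12.319) ≈ 3.6228 half-lives, so t½ = 23.61/3.6228 ≈ 6.5171 days.
From t = 26.9 to t = 34.6: 1.38 × (1/2)^((34.6−26.9)/6.5171) ≈ 0.60843 μg/dL.

0.608 μg/dL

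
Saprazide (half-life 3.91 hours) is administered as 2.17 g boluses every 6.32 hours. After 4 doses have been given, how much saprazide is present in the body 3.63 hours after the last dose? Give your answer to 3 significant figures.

1.67 g

The 4 doses were given 22.59, 16.27, 9.95, 3.63 hours ago.
Total = 2.17·(1/2)^(22.59/3.91) + 2.17·(1/2)^(16.27/3.91) + 2.17·(1/2)^(9.95/3.91) + 2.17·(1/2)^(3.63/3.91)
      = 0.03956 + 0.12129 + 0.37189 + 1.1402 ≈ 1.673 g.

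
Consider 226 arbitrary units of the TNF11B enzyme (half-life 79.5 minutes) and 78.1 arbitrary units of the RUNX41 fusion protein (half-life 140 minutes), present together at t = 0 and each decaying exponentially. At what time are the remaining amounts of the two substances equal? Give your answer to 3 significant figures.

Set 226·(1/2)^(t/79.5) = 78.1·(1/2)^(t/140).
Taking log₂: log₂(226/78.1) = t·(1/79.5 − 1/140).
log₂(2.8937) = 1.5329; 1/79.5 − 1/140 = 0.0054358.
t = 1.5329 / 0.0054358 ≈ 282.01 minutes.

282 minutes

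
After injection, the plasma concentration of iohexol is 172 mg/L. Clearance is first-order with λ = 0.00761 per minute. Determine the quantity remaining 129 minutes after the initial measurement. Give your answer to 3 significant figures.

64.4 mg/L

t½ = ln 2 / λ = 0.69315 / 0.00761 ≈ 91.084 minutes.
Number of half-lives: n = 129/91.084 ≈ 1.4163.
Remaining = 172 × (1/2)^1.4163 = 172 × 0.37468 ≈ 64.445 mg/L.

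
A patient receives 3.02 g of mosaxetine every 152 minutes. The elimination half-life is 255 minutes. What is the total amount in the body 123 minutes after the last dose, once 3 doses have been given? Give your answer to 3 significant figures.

4.54 g

The 3 doses were given 427, 275, 123 minutes ago.
Total = 3.02·(1/2)^(427/255) + 3.02·(1/2)^(275/255) + 3.02·(1/2)^(123/255)
      = 0.94608 + 1.4301 + 2.1617 ≈ 4.5379 g.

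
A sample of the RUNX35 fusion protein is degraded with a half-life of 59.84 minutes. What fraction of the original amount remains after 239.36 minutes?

0.0625

n = 239.36/59.84 ≈ 4 half-lives.
Fraction remaining = (1/2)^4 ≈ 0.0625.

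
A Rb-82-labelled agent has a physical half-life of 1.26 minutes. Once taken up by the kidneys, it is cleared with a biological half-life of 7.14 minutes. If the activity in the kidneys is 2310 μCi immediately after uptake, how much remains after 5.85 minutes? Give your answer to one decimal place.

52.4 μCi

1/t_eff = 1/t_phys + 1/t_biol = 1/1.26 + 1/7.14 = 0.93371 per minute.
t_eff = 1.26 × 7.14 / (1.26 + 7.14) ≈ 1.071 minutes.
Remaining = 2310 × (1/2)^(5.85/1.071) = 2310 × (1/2)^5.4622 ≈ 52.4 μCi.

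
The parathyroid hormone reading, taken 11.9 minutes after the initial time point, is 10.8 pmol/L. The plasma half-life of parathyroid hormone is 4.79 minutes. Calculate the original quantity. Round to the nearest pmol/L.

Number of half-lives elapsed: n = 11.9/4.79 ≈ 2.4843.
A₀ = A × 2^n = 10.8 × 2^2.4843 = 10.8 × 5.5958 ≈ 60.435 pmol/L.

60 pmol/L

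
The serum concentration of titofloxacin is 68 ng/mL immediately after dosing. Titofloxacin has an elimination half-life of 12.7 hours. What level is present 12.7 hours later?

34 ng/mL

Elapsed time is 1 half-life (12.7/12.7).
Each half-life halves the amount: 68 × (1/2)^1 = 68/2 = 34 ng/mL.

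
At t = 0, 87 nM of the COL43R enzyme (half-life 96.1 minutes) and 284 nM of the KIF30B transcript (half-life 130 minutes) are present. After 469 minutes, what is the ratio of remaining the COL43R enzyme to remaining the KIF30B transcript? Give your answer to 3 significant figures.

0.127

COL43R enzyme: 87 × (1/2)^(469/96.1) = 87 × (1/2)^4.8803 ≈ 2.9539 nM.
KIF30B transcript: 284 × (1/2)^(469/130) = 284 × (1/2)^3.6077 ≈ 23.297 nM.
Ratio ≈ 2.9539 / 23.297 ≈ 0.12679.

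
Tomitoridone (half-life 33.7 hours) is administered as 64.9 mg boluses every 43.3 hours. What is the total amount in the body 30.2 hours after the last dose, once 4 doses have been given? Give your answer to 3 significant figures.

The 4 doses were given 160.1, 116.8, 73.5, 30.2 hours ago.
Total = 64.9·(1/2)^(160.1/33.7) + 64.9·(1/2)^(116.8/33.7) + 64.9·(1/2)^(73.5/33.7) + 64.9·(1/2)^(30.2/33.7)
      = 2.4106 + 5.8737 + 14.312 + 34.872 ≈ 57.468 mg.

57.5 mg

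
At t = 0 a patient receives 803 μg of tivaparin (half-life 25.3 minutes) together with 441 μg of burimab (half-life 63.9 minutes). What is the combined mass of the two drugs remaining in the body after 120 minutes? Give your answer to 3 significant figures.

150 μg

tivaparin: 803 × (1/2)^(120/25.3) = 803 × (1/2)^4.7431 ≈ 29.985 μg.
burimab: 441 × (1/2)^(120/63.9) = 441 × (1/2)^1.8779 ≈ 119.98 μg.
Total = 29.985 + 119.98 ≈ 149.97 μg.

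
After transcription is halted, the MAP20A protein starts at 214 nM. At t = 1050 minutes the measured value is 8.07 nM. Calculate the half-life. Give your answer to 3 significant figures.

222 minutes

A/A₀ = 8.07/214 ≈ 0.03771.
n = log₂(26.518) ≈ 4.7289 half-lives elapsed in 1050 minutes.
t½ = 1050/4.7289 ≈ 222.04 minutes.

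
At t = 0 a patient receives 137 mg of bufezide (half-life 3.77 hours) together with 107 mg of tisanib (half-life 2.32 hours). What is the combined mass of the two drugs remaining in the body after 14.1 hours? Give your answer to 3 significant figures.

11.8 mg

bufezide: 137 × (1/2)^(14.1/3.77) = 137 × (1/2)^3.7401 ≈ 10.253 mg.
tisanib: 107 × (1/2)^(14.1/2.32) = 107 × (1/2)^6.0776 ≈ 1.5843 mg.
Total = 10.253 + 1.5843 ≈ 11.837 mg.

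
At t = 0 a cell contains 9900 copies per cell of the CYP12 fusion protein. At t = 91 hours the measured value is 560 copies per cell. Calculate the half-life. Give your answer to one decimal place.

A/A₀ = 560/9900 ≈ 0.056566.
n = log₂(17.679) ≈ 4.1439 half-lives elapsed in 91 hours.
t½ = 91/4.1439 ≈ 21.96 hours.

22.0 hours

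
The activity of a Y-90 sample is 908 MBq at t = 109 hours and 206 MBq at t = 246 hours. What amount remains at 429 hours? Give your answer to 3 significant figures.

28.4 MBq

Over Δt = 246 − 109 = 137 hours, the level fell by a factor of 908/206 ≈ 4.4078.
n = log₂(4.4078) ≈ 2.14 half-lives, so t½ = 137/2.14 ≈ 64.017 hours.
From t = 246 to t = 429: 206 × (1/2)^((429−246)/64.017) ≈ 28.402 MBq.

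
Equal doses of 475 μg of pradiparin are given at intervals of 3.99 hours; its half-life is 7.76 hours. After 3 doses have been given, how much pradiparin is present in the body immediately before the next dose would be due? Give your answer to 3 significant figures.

729 μg

The 3 doses were given 11.97, 7.98, 3.99 hours ago.
Total = 475·(1/2)^(11.97/7.76) + 475·(1/2)^(7.98/7.76) + 475·(1/2)^(3.99/7.76)
      = 163.06 + 232.88 + 332.59 ≈ 728.53 μg.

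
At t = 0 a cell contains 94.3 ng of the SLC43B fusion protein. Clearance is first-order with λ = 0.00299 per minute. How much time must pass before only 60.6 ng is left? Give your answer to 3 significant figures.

148 minutes

t½ = ln 2 / λ = 0.69315 / 0.00299 ≈ 231.82 minutes.
Fraction remaining = 60.6/94.3 ≈ 0.64263.
n = log₂(94.3/60.6) = ln(1.5561)/ln 2 ≈ 0.63794 half-lives.
t = n × t½ = 0.63794 × 231.82 ≈ 147.89 minutes.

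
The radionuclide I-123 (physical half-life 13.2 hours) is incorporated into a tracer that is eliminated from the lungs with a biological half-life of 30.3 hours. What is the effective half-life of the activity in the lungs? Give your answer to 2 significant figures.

9.2 hours

1/t_eff = 1/t_phys + 1/t_biol = 1/13.2 + 1/30.3 = 0.10876 per hour.
t_eff = 13.2 × 30.3 / (13.2 + 30.3) ≈ 9.1945 hours.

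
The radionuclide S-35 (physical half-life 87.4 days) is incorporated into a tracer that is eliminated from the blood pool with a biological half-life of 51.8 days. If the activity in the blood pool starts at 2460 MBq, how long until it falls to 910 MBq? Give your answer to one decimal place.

1/t_eff = 1/t_phys + 1/t_biol = 1/87.4 + 1/51.8 = 0.030747 per day.
t_eff = 87.4 × 51.8 / (87.4 + 51.8) ≈ 32.524 days.
n = log₂(2460/910) ≈ 1.4347; t = 1.4347 × 32.524 ≈ 46.663 days.

46.7 days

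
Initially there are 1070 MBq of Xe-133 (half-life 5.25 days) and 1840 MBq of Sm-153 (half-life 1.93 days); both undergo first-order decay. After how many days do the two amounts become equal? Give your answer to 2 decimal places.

2.39 days

Set 1070·(1/2)^(t/5.25) = 1840·(1/2)^(t/1.93).
Taking log₂: log₂(1070/1840) = t·(1/5.25 − 1/1.93).
log₂(0.58152) = -0.78209; 1/5.25 − 1/1.93 = -0.32766.
t = -0.78209 / -0.32766 ≈ 2.3869 days.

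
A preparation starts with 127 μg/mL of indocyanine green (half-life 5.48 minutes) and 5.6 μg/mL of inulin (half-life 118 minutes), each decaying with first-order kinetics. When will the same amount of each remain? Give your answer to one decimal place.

25.9 minutes

Set 127·(1/2)^(t/5.48) = 5.6·(1/2)^(t/118).
Taking log₂: log₂(127/5.6) = t·(1/5.48 − 1/118).
log₂(22.679) = 4.5033; 1/5.48 − 1/118 = 0.17401.
t = 4.5033 / 0.17401 ≈ 25.88 minutes.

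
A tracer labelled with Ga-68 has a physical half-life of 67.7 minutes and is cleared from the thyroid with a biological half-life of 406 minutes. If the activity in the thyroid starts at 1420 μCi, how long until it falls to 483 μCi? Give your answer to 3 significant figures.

1/t_eff = 1/t_phys + 1/t_biol = 1/67.7 + 1/406 = 0.017234 per minute.
t_eff = 67.7 × 406 / (67.7 + 406) ≈ 58.024 minutes.
n = log₂(1420/483) ≈ 1.5558; t = 1.5558 × 58.024 ≈ 90.274 minutes.

90.3 minutes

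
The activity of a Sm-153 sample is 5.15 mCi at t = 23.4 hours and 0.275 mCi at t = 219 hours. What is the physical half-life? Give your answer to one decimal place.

46.3 hours

Over Δt = 219 − 23.4 = 195.6 hours, the level fell by a factor of 5.15/0.275 ≈ 18.727.
n = log₂(18.727) ≈ 4.2271 half-lives, so t½ = 195.6/4.2271 ≈ 46.273 hours.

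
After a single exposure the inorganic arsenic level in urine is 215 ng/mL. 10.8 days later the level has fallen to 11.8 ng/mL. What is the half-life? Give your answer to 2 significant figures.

2.6 days

A/A₀ = 11.8/215 ≈ 0.054884.
n = log₂(18.22) ≈ 4.1875 half-lives elapsed in 10.8 days.
t½ = 10.8/4.1875 ≈ 2.5791 days.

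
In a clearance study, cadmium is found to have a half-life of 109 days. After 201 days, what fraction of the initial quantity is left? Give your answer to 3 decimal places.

n = 201/109 ≈ 1.844 half-lives.
Fraction remaining = (1/2)^1.844 ≈ 0.27854.

0.279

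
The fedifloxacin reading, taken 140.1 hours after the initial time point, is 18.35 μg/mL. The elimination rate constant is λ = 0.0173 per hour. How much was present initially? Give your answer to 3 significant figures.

207 μg/mL

t½ = ln 2 / λ = 0.69315 / 0.0173 ≈ 40.066 hours.
Number of half-lives elapsed: n = 140.1/40.066 ≈ 3.4967.
A₀ = A × 2^n = 18.35 × 2^3.4967 = 18.35 × 11.288 ≈ 207.13 μg/mL.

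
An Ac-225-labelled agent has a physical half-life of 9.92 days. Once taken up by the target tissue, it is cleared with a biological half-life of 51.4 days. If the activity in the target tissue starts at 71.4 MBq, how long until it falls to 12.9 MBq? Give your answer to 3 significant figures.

20.5 days

1/t_eff = 1/t_phys + 1/t_biol = 1/9.92 + 1/51.4 = 0.12026 per day.
t_eff = 9.92 × 51.4 / (9.92 + 51.4) ≈ 8.3152 days.
n = log₂(71.4/12.9) ≈ 2.4686; t = 2.4686 × 8.3152 ≈ 20.527 days.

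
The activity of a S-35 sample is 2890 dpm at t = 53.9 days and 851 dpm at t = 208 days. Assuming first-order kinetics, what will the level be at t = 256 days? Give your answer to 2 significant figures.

Over Δt = 208 − 53.9 = 154.1 days, the level fell by a factor of 2890/851 ≈ 3.396.
n = log₂(3.396) ≈ 1.7638 half-lives, so t½ = 154.1/1.7638 ≈ 87.366 days.
From t = 208 to t = 256: 851 × (1/2)^((256−208)/87.366) ≈ 581.49 dpm.

580 dpm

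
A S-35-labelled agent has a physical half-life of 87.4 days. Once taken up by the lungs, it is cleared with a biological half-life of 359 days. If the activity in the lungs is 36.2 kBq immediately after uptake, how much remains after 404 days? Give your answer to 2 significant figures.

0.67 kBq

1/t_eff = 1/t_phys + 1/t_biol = 1/87.4 + 1/359 = 0.014227 per day.
t_eff = 87.4 × 359 / (87.4 + 359) ≈ 70.288 days.
Remaining = 36.2 × (1/2)^(404/70.288) = 36.2 × (1/2)^5.7478 ≈ 0.67368 kBq.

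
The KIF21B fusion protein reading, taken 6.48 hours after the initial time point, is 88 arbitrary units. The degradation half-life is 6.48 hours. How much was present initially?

Number of half-lives elapsed: n = 6.48/6.48 ≈ 1.
A₀ = A × 2^n = 88 × 2^1 = 88 × 2 ≈ 176 arbitrary units.

176 arbitrary units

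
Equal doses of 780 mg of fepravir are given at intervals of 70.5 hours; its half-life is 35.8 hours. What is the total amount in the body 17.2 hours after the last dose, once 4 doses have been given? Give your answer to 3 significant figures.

748 mg

The 4 doses were given 228.7, 158.2, 87.7, 17.2 hours ago.
Total = 780·(1/2)^(228.7/35.8) + 780·(1/2)^(158.2/35.8) + 780·(1/2)^(87.7/35.8) + 780·(1/2)^(17.2/35.8)
      = 9.3118 + 36.462 + 142.78 + 559.07 ≈ 747.62 mg.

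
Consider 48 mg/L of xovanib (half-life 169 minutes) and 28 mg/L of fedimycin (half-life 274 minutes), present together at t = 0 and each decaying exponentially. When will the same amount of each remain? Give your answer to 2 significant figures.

Set 48·(1/2)^(t/169) = 28·(1/2)^(t/274).
Taking log₂: log₂(48/28) = t·(1/169 − 1/274).
log₂(1.7143) = 0.77761; 1/169 − 1/274 = 0.0022675.
t = 0.77761 / 0.0022675 ≈ 342.93 minutes.

340 minutes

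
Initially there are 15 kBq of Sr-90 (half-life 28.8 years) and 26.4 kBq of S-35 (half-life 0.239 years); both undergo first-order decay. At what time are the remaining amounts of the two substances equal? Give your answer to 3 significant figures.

0.197 years

Set 15·(1/2)^(t/28.8) = 26.4·(1/2)^(t/0.239).
Taking log₂: log₂(15/26.4) = t·(1/28.8 − 1/0.239).
log₂(0.56818) = -0.81558; 1/28.8 − 1/0.239 = -4.1494.
t = -0.81558 / -4.1494 ≈ 0.19655 years.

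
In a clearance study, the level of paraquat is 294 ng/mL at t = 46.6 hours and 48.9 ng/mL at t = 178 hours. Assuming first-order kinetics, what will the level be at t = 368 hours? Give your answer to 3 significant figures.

3.65 ng/mL

Over Δt = 178 − 46.6 = 131.4 hours, the level fell by a factor of 294/48.9 ≈ 6.0123.
n = log₂(6.0123) ≈ 2.5879 half-lives, so t½ = 131.4/2.5879 ≈ 50.775 hours.
From t = 178 to t = 368: 48.9 × (1/2)^((368−178)/50.775) ≈ 3.6546 ng/mL.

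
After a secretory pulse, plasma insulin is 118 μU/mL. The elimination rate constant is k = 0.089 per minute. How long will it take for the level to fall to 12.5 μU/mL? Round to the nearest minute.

25 minutes

t½ = ln 2 / k = 0.69315 / 0.089 ≈ 7.7882 minutes.
Fraction remaining = 12.5/118 ≈ 0.10593.
n = log₂(118/12.5) = ln(9.44)/ln 2 ≈ 3.2388 half-lives.
t = n × t½ = 3.2388 × 7.7882 ≈ 25.224 minutes.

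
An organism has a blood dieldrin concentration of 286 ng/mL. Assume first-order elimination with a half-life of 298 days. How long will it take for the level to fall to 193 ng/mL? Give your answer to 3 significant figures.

Fraction remaining = 193/286 ≈ 0.67483.
n = log₂(286/193) = ln(1.4819)/ln 2 ≈ 0.56741 half-lives.
t = n × t½ = 0.56741 × 298 ≈ 169.09 days.

169 days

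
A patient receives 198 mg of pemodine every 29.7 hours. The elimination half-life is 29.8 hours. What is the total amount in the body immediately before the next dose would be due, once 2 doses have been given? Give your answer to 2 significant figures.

150 mg

The 2 doses were given 59.4, 29.7 hours ago.
Total = 198·(1/2)^(59.4/29.8) + 198·(1/2)^(29.7/29.8)
      = 49.731 + 99.231 ≈ 148.96 mg.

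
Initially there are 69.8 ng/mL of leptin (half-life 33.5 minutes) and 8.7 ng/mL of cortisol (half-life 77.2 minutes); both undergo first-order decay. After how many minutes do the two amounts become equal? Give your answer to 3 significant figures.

178 minutes

Set 69.8·(1/2)^(t/33.5) = 8.7·(1/2)^(t/77.2).
Taking log₂: log₂(69.8/8.7) = t·(1/33.5 − 1/77.2).
log₂(8.023) = 3.0041; 1/33.5 − 1/77.2 = 0.016897.
t = 3.0041 / 0.016897 ≈ 177.79 minutes.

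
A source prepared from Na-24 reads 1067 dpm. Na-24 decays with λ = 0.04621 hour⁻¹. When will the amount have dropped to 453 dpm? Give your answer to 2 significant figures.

t½ = ln 2 / λ = 0.69315 / 0.04621 ≈ 15 hours.
Fraction remaining = 453/1067 ≈ 0.42455.
n = log₂(1067/453) = ln(2.3554)/ln 2 ≈ 1.236 half-lives.
t = n × t½ = 1.236 × 15 ≈ 18.54 hours.

19 hours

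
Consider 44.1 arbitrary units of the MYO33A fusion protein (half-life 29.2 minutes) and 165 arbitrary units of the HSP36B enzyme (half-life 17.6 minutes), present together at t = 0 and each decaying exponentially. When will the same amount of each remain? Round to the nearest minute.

84 minutes

Set 44.1·(1/2)^(t/29.2) = 165·(1/2)^(t/17.6).
Taking log₂: log₂(44.1/165) = t·(1/29.2 − 1/17.6).
log₂(0.26727) = -1.9036; 1/29.2 − 1/17.6 = -0.022572.
t = -1.9036 / -0.022572 ≈ 84.337 minutes.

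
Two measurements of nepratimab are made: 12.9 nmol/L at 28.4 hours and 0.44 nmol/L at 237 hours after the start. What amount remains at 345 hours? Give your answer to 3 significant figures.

0.0765 nmol/L

Over Δt = 237 − 28.4 = 208.6 hours, the level fell by a factor of 12.9/0.44 ≈ 29.318.
n = log₂(29.318) ≈ 4.8737 half-lives, so t½ = 208.6/4.8737 ≈ 42.801 hours.
From t = 237 to t = 345: 0.44 × (1/2)^((345−237)/42.801) ≈ 0.076535 nmol/L.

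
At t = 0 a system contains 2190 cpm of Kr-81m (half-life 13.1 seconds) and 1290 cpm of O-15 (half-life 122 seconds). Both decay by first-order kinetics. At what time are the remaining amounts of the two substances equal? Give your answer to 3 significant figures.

Set 2190·(1/2)^(t/13.1) = 1290·(1/2)^(t/122).
Taking log₂: log₂(2190/1290) = t·(1/13.1 − 1/122).
log₂(1.6977) = 0.76356; 1/13.1 − 1/122 = 0.068139.
t = 0.76356 / 0.068139 ≈ 11.206 seconds.

11.2 seconds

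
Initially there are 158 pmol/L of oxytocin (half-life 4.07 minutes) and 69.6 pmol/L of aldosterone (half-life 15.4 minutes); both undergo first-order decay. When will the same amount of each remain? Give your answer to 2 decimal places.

Set 158·(1/2)^(t/4.07) = 69.6·(1/2)^(t/15.4).
Taking log₂: log₂(158/69.6) = t·(1/4.07 − 1/15.4).
log₂(2.2701) = 1.1828; 1/4.07 − 1/15.4 = 0.18077.
t = 1.1828 / 0.18077 ≈ 6.5431 minutes.

6.54 minutes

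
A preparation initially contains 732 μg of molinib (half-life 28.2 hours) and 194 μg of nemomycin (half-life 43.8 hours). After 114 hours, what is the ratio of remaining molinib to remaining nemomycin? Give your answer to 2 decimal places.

1.39

molinib: 732 × (1/2)^(114/28.2) = 732 × (1/2)^4.0426 ≈ 44.42 μg.
nemomycin: 194 × (1/2)^(114/43.8) = 194 × (1/2)^2.6027 ≈ 31.937 μg.
Ratio ≈ 44.42 / 31.937 ≈ 1.3909.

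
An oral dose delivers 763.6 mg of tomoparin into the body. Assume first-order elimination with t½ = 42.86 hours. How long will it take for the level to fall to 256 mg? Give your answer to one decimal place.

67.6 hours

Fraction remaining = 256/763.6 ≈ 0.33525.
n = log₂(763.6/256) = ln(2.9828)/ln 2 ≈ 1.5767 half-lives.
t = n × t½ = 1.5767 × 42.86 ≈ 67.576 hours.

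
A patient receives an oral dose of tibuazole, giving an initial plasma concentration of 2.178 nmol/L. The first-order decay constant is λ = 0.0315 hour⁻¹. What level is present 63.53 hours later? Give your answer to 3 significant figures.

0.294 nmol/L

t½ = ln 2 / λ = 0.69315 / 0.0315 ≈ 22.005 hours.
Number of half-lives: n = 63.53/22.005 ≈ 2.8871.
Remaining = 2.178 × (1/2)^2.8871 = 2.178 × 0.13517 ≈ 0.29441 nmol/L.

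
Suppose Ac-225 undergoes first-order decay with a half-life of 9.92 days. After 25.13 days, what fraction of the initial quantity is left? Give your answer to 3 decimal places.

n = 25.13/9.92 ≈ 2.5333 half-lives.
Fraction remaining = (1/2)^2.5333 ≈ 0.17275.

0.173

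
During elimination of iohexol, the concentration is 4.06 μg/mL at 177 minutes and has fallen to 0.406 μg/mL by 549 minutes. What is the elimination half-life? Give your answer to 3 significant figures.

Over Δt = 549 − 177 = 372 minutes, the level fell by a factor of 4.06/0.406 ≈ 10.
n = log₂(10) ≈ 3.3219 half-lives, so t½ = 372/3.3219 ≈ 111.98 minutes.

112 minutes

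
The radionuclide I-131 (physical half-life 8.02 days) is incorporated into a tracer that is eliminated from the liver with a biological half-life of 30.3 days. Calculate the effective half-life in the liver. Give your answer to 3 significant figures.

6.34 days

1/t_eff = 1/t_phys + 1/t_biol = 1/8.02 + 1/30.3 = 0.15769 per day.
t_eff = 8.02 × 30.3 / (8.02 + 30.3) ≈ 6.3415 days.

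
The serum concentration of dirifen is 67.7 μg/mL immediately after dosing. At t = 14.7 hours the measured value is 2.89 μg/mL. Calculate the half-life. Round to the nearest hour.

A/A₀ = 2.89/67.7 ≈ 0.042688.
n = log₂(23.426) ≈ 4.55 half-lives elapsed in 14.7 hours.
t½ = 14.7/4.55 ≈ 3.2308 hours.

3 hours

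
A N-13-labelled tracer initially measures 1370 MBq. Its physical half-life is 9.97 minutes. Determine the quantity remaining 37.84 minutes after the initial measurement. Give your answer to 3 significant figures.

98.7 MBq

Number of half-lives: n = 37.84/9.97 ≈ 3.7954.
Remaining = 1370 × (1/2)^3.7954 = 1370 × 0.072024 ≈ 98.672 MBq.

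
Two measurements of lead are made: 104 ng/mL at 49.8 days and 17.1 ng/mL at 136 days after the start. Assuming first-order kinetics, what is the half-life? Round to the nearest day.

Over Δt = 136 − 49.8 = 86.2 days, the level fell by a factor of 104/17.1 ≈ 6.0819.
n = log₂(6.0819) ≈ 2.6045 half-lives, so t½ = 86.2/2.6045 ≈ 33.096 days.

33 days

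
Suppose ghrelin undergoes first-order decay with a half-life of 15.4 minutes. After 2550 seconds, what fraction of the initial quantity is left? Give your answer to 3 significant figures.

0.148

2550 seconds = 42.5 minutes.
n = 42.5/15.4 ≈ 2.7597 half-lives.
Fraction remaining = (1/2)^2.7597 ≈ 0.14765.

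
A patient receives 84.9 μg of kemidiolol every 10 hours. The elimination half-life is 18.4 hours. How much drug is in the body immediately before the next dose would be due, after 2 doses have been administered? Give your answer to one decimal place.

98.2 μg

The 2 doses were given 20, 10 hours ago.
Total = 84.9·(1/2)^(20/18.4) + 84.9·(1/2)^(10/18.4)
      = 39.967 + 58.251 ≈ 98.218 μg.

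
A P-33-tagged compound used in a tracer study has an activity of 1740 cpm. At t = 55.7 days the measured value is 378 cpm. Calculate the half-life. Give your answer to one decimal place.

25.3 days

A/A₀ = 378/1740 ≈ 0.21724.
n = log₂(4.6032) ≈ 2.2026 half-lives elapsed in 55.7 days.
t½ = 55.7/2.2026 ≈ 25.288 days.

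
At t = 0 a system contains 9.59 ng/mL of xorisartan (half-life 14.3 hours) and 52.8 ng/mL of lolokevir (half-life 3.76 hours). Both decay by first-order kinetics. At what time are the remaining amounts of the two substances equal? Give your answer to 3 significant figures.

Set 9.59·(1/2)^(t/14.3) = 52.8·(1/2)^(t/3.76).
Taking log₂: log₂(9.59/52.8) = t·(1/14.3 − 1/3.76).
log₂(0.18163) = -2.4609; 1/14.3 − 1/3.76 = -0.19603.
t = -2.4609 / -0.19603 ≈ 12.554 hours.

12.6 hours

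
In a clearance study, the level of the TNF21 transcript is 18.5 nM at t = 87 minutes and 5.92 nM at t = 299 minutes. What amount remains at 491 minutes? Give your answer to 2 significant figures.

2.1 nM

Over Δt = 299 − 87 = 212 minutes, the level fell by a factor of 18.5/5.92 ≈ 3.125.
n = log₂(3.125) ≈ 1.6439 half-lives, so t½ = 212/1.6439 ≈ 128.97 minutes.
From t = 299 to t = 491: 5.92 × (1/2)^((491−299)/128.97) ≈ 2.1094 nM.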